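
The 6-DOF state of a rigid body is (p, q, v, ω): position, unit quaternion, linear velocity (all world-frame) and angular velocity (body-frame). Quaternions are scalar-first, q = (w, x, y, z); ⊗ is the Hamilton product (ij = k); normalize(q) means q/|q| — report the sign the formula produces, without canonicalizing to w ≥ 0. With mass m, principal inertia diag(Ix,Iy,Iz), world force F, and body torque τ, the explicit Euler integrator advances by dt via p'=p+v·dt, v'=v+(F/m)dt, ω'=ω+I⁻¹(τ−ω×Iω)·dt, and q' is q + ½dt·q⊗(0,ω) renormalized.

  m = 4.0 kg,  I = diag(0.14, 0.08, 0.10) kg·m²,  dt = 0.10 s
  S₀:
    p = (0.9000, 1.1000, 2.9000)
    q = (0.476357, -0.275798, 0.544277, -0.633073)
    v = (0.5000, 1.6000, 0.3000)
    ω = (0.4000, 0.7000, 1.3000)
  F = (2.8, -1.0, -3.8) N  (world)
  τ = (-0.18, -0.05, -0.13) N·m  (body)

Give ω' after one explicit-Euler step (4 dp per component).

ω' = (0.2584, 0.6115, 1.1868)

ω×(Iω) gyroscopic = (0.0182, 0.0208, -0.0168)
angular accel α = (-1.4157, -0.8850, -1.1320)
new body rate ω' = (0.2584, 0.6115, 1.1868)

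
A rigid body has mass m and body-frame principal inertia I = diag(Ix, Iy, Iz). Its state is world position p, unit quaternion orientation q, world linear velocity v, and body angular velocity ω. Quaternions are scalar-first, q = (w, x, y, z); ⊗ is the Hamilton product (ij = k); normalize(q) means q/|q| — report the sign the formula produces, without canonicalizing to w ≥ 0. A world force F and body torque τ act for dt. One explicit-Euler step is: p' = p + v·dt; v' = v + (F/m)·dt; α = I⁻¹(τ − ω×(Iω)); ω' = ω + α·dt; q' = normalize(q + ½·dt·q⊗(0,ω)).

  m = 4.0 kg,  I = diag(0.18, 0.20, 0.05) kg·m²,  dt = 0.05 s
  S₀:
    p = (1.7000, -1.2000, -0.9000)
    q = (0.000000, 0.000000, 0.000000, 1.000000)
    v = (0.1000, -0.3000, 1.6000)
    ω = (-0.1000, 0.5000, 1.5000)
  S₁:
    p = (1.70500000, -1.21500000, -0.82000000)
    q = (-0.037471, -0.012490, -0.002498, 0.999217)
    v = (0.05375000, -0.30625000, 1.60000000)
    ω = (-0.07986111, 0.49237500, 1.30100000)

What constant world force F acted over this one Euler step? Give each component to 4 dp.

F = (-3.7000, -0.5000, 0.0000)

Δv = v₁−v₀ = (-0.04625000, -0.00625000, 0.00000000)
applied force F = (-3.7000, -0.5000, 0.0000)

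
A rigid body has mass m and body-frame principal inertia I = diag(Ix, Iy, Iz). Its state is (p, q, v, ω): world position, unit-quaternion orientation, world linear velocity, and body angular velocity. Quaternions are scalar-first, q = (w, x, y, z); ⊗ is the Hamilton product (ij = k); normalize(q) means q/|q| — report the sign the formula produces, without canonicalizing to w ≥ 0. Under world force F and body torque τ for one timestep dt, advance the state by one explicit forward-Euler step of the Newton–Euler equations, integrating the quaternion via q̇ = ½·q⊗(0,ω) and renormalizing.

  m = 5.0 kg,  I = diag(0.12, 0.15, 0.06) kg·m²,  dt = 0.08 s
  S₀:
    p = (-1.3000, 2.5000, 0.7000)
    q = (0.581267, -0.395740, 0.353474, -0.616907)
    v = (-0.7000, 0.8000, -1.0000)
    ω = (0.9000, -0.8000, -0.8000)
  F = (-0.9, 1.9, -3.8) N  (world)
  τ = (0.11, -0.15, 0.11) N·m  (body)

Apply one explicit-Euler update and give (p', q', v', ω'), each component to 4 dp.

(τ − ω×Iω)/I = (1.3967, -0.7120, 2.1933)
new body rate ω' = (1.0117, -0.8570, -0.6245)
q⊗(0,ω) = (0.1454196, -0.2531645, -1.3368219, -0.4665482)
q' = normalize(q + ½dt·q⊗(0,ω)) = (0.5861, -0.4052, 0.2995, -0.6345)
a = F/m = (-0.1800, 0.3800, -0.7600)
p' = p + v·dt = (-1.3560, 2.5640, 0.6200)
v' = v + a·dt = (-0.7144, 0.8304, -1.0608)

p' = (-1.3560, 2.5640, 0.6200)
q' = (0.5861, -0.4052, 0.2995, -0.6345)
v' = (-0.7144, 0.8304, -1.0608)
ω' = (1.0117, -0.8570, -0.6245)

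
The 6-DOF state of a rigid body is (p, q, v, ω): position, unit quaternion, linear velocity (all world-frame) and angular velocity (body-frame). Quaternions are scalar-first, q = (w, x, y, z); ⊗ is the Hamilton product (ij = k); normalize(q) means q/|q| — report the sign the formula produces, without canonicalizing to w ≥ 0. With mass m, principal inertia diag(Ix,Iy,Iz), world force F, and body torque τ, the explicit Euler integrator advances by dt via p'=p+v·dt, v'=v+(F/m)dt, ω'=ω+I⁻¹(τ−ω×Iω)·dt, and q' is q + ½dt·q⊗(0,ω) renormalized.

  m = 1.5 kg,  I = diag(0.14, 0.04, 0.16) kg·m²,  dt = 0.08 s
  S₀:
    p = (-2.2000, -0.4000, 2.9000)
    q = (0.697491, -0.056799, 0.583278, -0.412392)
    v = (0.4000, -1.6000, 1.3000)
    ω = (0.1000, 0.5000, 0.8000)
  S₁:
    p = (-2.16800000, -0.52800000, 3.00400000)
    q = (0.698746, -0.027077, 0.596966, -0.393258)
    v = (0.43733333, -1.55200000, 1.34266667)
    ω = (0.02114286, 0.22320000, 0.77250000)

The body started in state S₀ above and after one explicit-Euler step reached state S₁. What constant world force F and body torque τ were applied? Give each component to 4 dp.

v₁ − v₀ = (0.03733333, 0.04800000, 0.04266667)
F = m·Δv/dt = (0.7000, 0.9000, 0.8000)
ω₁ − ω₀ = (-0.07885714, -0.27680000, -0.02750000)
τ = I·(Δω/dt) + ω₀×(Iω₀) = (-0.0900, -0.1400, -0.0600)

F = (0.7000, 0.9000, 0.8000)
τ = (-0.0900, -0.1400, -0.0600)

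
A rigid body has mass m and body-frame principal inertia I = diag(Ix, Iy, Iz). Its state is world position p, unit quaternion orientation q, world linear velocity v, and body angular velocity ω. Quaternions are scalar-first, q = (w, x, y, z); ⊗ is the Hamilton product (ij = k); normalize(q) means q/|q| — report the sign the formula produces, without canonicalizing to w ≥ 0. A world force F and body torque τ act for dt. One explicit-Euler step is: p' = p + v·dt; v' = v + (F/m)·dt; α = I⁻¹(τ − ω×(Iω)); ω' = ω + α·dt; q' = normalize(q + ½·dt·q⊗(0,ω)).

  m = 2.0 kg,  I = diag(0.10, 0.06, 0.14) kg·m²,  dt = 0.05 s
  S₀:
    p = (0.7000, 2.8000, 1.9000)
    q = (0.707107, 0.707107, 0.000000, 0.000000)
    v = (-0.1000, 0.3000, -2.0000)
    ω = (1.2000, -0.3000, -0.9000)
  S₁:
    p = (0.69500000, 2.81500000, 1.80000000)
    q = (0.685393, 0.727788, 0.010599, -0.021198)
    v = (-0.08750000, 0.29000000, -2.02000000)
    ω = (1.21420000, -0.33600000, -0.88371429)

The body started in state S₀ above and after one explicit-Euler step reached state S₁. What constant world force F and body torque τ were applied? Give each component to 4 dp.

F = (0.5000, -0.4000, -0.8000)
τ = (0.0500, 0.0000, 0.0600)

Δv = v₁−v₀ = (0.01250000, -0.01000000, -0.02000000)
applied force F = (0.5000, -0.4000, -0.8000)
Δω = ω₁−ω₀ = (0.01420000, -0.03600000, 0.01628571)
applied torque τ = (0.0500, 0.0000, 0.0600)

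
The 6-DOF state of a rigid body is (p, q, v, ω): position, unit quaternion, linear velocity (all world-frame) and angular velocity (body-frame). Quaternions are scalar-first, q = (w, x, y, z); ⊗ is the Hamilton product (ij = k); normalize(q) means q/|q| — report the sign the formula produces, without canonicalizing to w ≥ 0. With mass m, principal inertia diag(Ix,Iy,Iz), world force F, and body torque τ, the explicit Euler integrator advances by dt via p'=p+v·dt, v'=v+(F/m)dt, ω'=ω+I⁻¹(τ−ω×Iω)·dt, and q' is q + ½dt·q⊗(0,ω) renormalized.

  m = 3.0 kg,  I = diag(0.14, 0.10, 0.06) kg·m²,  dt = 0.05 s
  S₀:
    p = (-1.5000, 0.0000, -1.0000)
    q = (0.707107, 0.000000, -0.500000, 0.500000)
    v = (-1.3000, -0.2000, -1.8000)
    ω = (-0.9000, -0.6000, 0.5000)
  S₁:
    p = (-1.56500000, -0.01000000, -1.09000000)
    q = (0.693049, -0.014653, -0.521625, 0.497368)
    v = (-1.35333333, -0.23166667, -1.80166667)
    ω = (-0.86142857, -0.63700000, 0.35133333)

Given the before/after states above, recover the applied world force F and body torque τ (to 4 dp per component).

ω₁ − ω₀ = (0.03857143, -0.03700000, -0.14866667)
ω₀×(Iω₀) = (0.0120, -0.0360, -0.0216)
applied torque τ = (0.1200, -0.1100, -0.2000)
velocity change Δv = (-0.05333333, -0.03166667, -0.00166667)
F = m·Δv/dt = (-3.2000, -1.9000, -0.1000)

F = (-3.2000, -1.9000, -0.1000)
τ = (0.1200, -0.1100, -0.2000)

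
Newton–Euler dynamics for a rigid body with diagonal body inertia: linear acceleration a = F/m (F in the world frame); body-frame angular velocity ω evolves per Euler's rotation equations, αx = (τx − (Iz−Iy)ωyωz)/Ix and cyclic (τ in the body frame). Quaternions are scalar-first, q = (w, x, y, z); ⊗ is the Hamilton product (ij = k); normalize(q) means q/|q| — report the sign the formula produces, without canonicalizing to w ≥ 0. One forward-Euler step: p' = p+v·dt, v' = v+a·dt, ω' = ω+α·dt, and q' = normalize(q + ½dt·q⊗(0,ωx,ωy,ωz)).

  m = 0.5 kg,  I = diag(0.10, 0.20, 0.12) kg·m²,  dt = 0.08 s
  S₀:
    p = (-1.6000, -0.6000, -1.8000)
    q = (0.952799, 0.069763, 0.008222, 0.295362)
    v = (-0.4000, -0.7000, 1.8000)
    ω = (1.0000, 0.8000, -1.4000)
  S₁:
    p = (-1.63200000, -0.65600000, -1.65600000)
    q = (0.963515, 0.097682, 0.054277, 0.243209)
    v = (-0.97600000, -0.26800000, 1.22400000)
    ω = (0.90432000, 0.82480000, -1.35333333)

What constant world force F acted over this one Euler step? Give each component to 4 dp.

Δv = v₁−v₀ = (-0.57600000, 0.43200000, -0.57600000)
applied force F = (-3.6000, 2.7000, -3.6000)

F = (-3.6000, 2.7000, -3.6000)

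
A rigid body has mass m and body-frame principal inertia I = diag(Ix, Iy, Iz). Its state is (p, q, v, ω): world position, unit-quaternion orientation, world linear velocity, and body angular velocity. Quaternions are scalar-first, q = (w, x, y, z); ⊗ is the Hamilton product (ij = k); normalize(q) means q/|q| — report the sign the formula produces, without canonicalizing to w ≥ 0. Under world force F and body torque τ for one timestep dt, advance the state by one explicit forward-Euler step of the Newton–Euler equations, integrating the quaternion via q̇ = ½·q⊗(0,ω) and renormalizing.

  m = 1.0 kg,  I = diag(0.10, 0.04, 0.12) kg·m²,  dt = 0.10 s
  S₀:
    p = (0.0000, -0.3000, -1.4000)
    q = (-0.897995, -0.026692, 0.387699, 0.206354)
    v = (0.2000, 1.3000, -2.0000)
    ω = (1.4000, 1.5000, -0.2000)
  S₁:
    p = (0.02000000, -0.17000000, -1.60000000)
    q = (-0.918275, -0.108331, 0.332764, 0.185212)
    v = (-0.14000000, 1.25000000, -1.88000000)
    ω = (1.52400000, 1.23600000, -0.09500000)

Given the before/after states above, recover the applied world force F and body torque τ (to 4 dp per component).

F = (-3.4000, -0.5000, 1.2000)
τ = (0.1000, -0.1000, 0.0000)

Δω = ω₁−ω₀ = (0.12400000, -0.26400000, 0.10500000)
ω₀×(Iω₀) = (-0.0240, 0.0056, -0.1260)
I·α + gyro = (0.1000, -0.1000, 0.0000)
velocity change Δv = (-0.34000000, -0.05000000, 0.12000000)
applied force F = (-3.4000, -0.5000, 1.2000)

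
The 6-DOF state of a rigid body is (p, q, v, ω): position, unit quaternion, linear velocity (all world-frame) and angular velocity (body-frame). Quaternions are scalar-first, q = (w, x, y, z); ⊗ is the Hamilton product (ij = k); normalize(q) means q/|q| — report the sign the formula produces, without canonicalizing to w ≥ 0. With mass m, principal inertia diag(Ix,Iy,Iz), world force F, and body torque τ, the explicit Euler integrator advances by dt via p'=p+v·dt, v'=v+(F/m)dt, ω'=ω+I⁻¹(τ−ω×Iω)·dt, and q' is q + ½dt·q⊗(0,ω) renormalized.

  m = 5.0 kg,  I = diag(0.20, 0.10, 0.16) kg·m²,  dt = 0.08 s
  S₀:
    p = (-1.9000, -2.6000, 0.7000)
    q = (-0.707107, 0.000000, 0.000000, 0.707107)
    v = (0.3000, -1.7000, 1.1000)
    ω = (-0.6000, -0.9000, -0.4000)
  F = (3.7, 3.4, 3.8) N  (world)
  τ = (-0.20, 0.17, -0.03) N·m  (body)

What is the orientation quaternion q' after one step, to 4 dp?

q' = (-0.6951, 0.0424, 0.0085, 0.7177)

q⊗(0,ω) = (0.2828428, 1.0606605, 0.2121321, 0.2828428)
q' = normalize(q + ½dt·q⊗(0,ω)) = (-0.6951, 0.0424, 0.0085, 0.7177)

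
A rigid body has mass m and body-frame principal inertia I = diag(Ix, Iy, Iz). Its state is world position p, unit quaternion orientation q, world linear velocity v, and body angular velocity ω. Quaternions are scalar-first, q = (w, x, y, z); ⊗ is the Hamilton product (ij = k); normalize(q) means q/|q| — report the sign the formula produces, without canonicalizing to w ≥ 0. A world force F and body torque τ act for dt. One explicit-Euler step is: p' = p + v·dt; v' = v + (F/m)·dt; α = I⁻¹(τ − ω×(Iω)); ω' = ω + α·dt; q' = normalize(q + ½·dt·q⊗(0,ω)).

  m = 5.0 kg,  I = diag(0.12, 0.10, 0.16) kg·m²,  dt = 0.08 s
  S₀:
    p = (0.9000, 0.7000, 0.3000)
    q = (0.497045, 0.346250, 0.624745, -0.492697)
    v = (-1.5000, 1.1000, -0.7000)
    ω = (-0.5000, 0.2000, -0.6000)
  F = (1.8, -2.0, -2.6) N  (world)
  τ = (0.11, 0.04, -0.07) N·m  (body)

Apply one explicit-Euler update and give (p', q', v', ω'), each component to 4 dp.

linear accel F/m = (0.3600, -0.4000, -0.5200)
new position p' = (0.7800, 0.7880, 0.2440)
new velocity v' = (-1.4712, 1.0680, -0.7416)
ω×(Iω) gyroscopic = (-0.0072, -0.0120, 0.0020)
(τ − ω×Iω)/I = (0.9767, 0.5200, -0.4500)
ω' = ω + α·dt = (-0.4219, 0.2416, -0.6360)
2q̇ = q⊗(0,ω) = (-0.2474422, -0.5248301, 0.5535075, 0.0833955)
q' = normalize(q + ½dt·q⊗(0,ω)) = (0.4869, 0.3251, 0.6465, -0.4891)

p' = (0.7800, 0.7880, 0.2440)
q' = (0.4869, 0.3251, 0.6465, -0.4891)
v' = (-1.4712, 1.0680, -0.7416)
ω' = (-0.4219, 0.2416, -0.6360)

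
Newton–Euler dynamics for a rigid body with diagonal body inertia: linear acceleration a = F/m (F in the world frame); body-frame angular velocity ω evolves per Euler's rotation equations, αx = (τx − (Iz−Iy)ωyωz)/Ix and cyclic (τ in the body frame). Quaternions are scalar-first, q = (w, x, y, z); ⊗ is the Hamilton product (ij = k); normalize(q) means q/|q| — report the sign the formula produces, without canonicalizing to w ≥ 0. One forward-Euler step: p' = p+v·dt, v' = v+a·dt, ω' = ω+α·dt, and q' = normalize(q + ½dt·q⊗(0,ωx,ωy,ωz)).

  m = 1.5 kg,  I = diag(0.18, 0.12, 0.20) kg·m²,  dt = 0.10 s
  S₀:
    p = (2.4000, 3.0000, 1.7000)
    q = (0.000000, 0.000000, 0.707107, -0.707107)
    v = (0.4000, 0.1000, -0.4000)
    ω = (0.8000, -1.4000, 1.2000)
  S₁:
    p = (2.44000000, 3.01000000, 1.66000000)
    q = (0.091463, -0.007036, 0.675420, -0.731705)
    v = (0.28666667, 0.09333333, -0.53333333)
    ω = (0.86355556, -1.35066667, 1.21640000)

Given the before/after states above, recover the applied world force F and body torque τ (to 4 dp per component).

F = (-1.7000, -0.1000, -2.0000)
τ = (-0.0200, 0.0400, 0.1000)

v₁ − v₀ = (-0.11333333, -0.00666667, -0.13333333)
m·(v₁−v₀)/dt = (-1.7000, -0.1000, -2.0000)
ω₁ − ω₀ = (0.06355556, 0.04933333, 0.01640000)
I·α + gyro = (-0.0200, 0.0400, 0.1000)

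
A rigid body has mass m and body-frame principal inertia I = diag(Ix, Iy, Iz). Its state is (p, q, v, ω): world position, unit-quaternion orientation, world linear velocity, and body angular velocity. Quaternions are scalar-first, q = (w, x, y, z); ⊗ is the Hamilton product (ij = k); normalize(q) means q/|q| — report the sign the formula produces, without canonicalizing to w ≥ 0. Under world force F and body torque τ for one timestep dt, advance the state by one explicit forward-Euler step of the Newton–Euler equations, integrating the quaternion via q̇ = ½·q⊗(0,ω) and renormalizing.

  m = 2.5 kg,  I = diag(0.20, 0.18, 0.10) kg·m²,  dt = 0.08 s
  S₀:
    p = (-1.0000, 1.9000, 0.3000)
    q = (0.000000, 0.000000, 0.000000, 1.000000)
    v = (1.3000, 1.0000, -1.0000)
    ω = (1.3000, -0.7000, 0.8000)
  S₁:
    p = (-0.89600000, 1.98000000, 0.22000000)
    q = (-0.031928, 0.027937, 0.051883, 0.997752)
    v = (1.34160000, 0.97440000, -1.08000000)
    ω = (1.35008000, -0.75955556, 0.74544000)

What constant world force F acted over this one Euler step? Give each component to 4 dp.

Δv = v₁−v₀ = (0.04160000, -0.02560000, -0.08000000)
m·(v₁−v₀)/dt = (1.3000, -0.8000, -2.5000)

F = (1.3000, -0.8000, -2.5000)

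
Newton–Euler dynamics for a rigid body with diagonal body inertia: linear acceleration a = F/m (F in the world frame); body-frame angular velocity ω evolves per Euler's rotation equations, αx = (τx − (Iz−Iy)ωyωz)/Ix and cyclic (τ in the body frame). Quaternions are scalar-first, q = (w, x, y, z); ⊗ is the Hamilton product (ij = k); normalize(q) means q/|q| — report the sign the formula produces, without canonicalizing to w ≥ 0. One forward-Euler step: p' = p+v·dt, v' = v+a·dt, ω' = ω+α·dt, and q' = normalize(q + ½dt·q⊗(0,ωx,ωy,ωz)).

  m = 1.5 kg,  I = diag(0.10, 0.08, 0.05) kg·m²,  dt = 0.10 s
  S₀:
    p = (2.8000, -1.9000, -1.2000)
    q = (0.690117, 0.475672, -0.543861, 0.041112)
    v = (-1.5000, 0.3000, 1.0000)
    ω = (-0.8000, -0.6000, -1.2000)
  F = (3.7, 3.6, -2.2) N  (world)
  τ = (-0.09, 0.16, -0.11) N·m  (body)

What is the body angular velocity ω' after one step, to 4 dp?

α = I⁻¹(τ − ω×Iω) = (-0.6840, 1.4000, -2.0080)
ω + α·dt = (-0.8684, -0.4600, -1.4008)

ω' = (-0.8684, -0.4600, -1.4008)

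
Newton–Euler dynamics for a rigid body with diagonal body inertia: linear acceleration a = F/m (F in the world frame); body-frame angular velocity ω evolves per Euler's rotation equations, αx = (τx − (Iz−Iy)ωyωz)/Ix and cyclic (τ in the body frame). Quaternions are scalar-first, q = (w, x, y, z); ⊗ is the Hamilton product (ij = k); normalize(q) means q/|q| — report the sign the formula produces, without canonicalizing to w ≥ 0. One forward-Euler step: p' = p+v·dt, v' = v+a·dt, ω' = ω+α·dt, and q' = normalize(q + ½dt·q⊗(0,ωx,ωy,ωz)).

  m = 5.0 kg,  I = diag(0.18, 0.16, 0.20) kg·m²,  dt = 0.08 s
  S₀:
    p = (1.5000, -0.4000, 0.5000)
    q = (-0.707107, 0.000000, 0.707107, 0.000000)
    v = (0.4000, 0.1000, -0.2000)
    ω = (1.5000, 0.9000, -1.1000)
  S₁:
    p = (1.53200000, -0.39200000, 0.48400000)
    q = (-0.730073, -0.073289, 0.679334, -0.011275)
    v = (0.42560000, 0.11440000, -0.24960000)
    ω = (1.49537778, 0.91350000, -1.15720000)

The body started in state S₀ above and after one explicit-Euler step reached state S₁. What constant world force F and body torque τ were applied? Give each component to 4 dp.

rate change Δω = (-0.00462222, 0.01350000, -0.05720000)
gyro term ω₀×Iω₀ = (-0.0396, 0.0330, -0.0270)
τ = I·(Δω/dt) + ω₀×(Iω₀) = (-0.0500, 0.0600, -0.1700)
v₁ − v₀ = (0.02560000, 0.01440000, -0.04960000)
m·(v₁−v₀)/dt = (1.6000, 0.9000, -3.1000)

F = (1.6000, 0.9000, -3.1000)
τ = (-0.0500, 0.0600, -0.1700)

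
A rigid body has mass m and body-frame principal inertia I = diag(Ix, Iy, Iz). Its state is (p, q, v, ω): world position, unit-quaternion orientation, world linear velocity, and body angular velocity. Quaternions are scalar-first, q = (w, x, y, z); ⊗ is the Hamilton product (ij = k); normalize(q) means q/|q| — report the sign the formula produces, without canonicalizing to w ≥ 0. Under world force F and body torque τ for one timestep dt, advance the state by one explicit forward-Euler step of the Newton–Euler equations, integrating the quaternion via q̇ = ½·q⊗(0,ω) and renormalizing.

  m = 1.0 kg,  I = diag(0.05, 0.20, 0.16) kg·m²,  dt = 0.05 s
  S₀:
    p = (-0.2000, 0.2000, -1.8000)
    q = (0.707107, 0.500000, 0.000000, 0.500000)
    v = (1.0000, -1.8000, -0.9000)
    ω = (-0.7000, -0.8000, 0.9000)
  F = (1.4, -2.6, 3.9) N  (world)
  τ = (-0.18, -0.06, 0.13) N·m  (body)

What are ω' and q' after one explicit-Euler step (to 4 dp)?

ω' = (-0.9088, -0.8323, 0.9144)
q' = (0.7042, 0.4973, -0.0341, 0.5056)

precession coupling ω×(Iω) = (0.0288, 0.0693, 0.0840)
α = I⁻¹(τ − ω×Iω) = (-4.1760, -0.6465, 0.2875)
new body rate ω' = (-0.9088, -0.8323, 0.9144)
2q̇ = q⊗(0,ω) = (-0.1000000, -0.0949749, -1.3656856, 0.2363963)
updated quaternion q' = (0.7042, 0.4973, -0.0341, 0.5056)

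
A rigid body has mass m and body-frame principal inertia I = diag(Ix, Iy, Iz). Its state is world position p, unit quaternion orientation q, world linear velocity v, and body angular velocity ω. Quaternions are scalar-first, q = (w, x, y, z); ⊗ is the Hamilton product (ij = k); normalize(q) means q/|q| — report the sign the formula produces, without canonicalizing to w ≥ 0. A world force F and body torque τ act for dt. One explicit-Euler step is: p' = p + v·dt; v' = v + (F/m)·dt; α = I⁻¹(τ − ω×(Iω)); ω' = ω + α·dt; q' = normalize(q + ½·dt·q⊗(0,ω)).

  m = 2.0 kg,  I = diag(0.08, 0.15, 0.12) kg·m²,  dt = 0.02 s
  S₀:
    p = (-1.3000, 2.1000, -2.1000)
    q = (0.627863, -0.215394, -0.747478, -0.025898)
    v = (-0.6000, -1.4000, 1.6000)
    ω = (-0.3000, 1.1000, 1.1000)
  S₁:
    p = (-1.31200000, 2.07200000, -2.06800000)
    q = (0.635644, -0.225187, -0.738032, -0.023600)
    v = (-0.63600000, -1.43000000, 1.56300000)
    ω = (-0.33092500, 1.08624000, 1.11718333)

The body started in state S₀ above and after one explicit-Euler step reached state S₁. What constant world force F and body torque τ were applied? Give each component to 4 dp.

Δω = ω₁−ω₀ = (-0.03092500, -0.01376000, 0.01718333)
gyro term ω₀×Iω₀ = (-0.0363, 0.0132, -0.0231)
τ = I·(Δω/dt) + ω₀×(Iω₀) = (-0.1600, -0.0900, 0.0800)
velocity change Δv = (-0.03600000, -0.03000000, -0.03700000)
F = m·Δv/dt = (-3.6000, -3.0000, -3.7000)

F = (-3.6000, -3.0000, -3.7000)
τ = (-0.1600, -0.0900, 0.0800)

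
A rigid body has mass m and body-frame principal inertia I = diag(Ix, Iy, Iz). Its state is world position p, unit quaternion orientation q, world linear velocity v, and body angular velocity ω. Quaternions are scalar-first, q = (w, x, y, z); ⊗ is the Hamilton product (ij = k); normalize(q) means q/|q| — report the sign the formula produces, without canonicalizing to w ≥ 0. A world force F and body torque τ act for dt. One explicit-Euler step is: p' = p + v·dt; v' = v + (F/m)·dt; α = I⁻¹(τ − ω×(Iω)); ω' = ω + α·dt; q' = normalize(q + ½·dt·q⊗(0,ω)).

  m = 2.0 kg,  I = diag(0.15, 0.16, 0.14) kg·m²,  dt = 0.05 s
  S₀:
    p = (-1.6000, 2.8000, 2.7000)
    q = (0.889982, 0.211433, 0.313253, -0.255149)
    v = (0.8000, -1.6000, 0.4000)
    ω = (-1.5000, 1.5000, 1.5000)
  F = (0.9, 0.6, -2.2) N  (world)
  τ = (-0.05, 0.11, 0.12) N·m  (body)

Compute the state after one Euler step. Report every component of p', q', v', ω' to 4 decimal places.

p' = (-1.5600, 2.7200, 2.7200)
q' = (0.8938, 0.1990, 0.3475, -0.2017)
v' = (0.8225, -1.5850, 0.3450)
ω' = (-1.5017, 1.5414, 1.5509)

angular accel α = (-0.0333, 0.8281, 1.0179)
ω' = ω + α·dt = (-1.5017, 1.5414, 1.5509)
q⊗(0,ω) = (0.2299935, -0.4823700, 1.4005470, 2.1220020)
q + ½dt·q⊗(0,ω), renormalized = (0.8938, 0.1990, 0.3475, -0.2017)
p' = p + v·dt = (-1.5600, 2.7200, 2.7200)
v' = v + a·dt = (0.8225, -1.5850, 0.3450)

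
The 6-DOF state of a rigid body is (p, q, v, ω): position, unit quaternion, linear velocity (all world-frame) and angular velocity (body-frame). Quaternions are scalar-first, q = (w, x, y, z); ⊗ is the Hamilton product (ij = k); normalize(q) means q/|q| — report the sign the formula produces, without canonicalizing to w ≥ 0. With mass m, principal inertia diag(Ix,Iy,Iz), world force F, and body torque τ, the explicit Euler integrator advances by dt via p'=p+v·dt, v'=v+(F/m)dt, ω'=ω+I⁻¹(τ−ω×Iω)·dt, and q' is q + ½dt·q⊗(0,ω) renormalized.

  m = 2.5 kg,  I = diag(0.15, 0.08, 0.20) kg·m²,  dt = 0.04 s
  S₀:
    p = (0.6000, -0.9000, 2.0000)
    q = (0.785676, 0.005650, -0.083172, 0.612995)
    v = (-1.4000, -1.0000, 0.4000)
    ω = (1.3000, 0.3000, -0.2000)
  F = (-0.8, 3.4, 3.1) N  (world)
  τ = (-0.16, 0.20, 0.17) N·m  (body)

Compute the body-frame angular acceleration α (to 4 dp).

α = (-1.0187, 2.3375, 0.9865)

precession coupling ω×(Iω) = (-0.0072, 0.0130, -0.0273)
α = I⁻¹(τ − ω×Iω) = (-1.0187, 2.3375, 0.9865)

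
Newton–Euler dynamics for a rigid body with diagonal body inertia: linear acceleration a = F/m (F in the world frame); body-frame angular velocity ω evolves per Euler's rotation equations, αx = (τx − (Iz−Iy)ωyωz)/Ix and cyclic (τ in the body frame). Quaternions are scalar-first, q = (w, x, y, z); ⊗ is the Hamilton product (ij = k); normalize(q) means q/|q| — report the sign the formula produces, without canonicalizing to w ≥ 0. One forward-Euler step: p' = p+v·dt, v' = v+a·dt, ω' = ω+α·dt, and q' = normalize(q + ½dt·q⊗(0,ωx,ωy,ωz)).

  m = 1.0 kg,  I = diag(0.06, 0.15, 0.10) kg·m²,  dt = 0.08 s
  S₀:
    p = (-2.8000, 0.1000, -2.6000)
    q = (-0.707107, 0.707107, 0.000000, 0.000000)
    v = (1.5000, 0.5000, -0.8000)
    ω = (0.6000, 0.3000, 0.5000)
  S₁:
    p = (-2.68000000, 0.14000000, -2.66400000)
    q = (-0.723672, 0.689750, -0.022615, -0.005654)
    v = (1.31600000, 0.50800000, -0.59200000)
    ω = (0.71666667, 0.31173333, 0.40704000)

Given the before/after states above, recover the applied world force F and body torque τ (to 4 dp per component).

F = (-2.3000, 0.1000, 2.6000)
τ = (0.0800, 0.0100, -0.1000)

rate change Δω = (0.11666667, 0.01173333, -0.09296000)
ω₀×(Iω₀) = (-0.0075, -0.0120, 0.0162)
applied torque τ = (0.0800, 0.0100, -0.1000)
v₁ − v₀ = (-0.18400000, 0.00800000, 0.20800000)
F = m·Δv/dt = (-2.3000, 0.1000, 2.6000)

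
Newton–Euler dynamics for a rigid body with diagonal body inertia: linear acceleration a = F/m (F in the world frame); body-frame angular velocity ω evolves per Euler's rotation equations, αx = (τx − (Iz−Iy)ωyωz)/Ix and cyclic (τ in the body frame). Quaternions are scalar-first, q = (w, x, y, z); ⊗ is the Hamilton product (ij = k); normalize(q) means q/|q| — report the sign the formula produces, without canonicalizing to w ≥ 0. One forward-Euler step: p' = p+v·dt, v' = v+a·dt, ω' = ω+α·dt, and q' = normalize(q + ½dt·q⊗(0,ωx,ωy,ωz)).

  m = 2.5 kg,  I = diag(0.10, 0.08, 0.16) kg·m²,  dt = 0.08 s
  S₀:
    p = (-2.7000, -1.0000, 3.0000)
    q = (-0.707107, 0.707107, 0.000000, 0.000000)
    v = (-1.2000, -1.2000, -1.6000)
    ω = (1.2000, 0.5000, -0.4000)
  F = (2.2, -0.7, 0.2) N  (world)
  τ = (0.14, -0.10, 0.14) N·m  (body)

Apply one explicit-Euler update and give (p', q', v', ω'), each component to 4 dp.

p' = (-2.7960, -1.0960, 2.8720)
q' = (-0.7400, 0.6722, -0.0028, 0.0254)
v' = (-1.1296, -1.2224, -1.5936)
ω' = (1.3248, 0.3712, -0.3240)

p + v·dt = (-2.7960, -1.0960, 2.8720)
new velocity v' = (-1.1296, -1.2224, -1.5936)
gyro term ω×Iω = (-0.0160, 0.0288, -0.0120)
α = I⁻¹(τ − ω×Iω) = (1.5600, -1.6100, 0.9500)
ω + α·dt = (1.3248, 0.3712, -0.3240)
2q̇ = q⊗(0,ω) = (-0.8485284, -0.8485284, -0.0707107, 0.6363963)
updated quaternion q' = (-0.7400, 0.6722, -0.0028, 0.0254)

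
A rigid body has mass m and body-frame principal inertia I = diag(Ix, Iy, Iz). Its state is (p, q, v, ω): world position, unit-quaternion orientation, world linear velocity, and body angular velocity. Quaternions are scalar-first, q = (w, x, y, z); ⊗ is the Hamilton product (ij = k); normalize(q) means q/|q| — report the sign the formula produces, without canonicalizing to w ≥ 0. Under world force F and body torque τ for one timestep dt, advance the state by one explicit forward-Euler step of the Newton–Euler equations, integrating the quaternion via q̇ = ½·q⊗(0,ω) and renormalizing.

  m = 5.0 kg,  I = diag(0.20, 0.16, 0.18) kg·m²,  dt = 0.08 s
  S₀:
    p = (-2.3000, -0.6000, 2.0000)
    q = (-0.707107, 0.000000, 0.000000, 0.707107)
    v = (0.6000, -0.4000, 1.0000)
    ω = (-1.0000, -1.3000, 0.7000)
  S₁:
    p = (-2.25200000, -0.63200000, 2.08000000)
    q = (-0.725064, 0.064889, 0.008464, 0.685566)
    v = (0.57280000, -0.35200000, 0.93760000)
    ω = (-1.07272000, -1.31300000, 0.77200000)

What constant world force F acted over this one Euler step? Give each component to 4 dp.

velocity change Δv = (-0.02720000, 0.04800000, -0.06240000)
applied force F = (-1.7000, 3.0000, -3.9000)

F = (-1.7000, 3.0000, -3.9000)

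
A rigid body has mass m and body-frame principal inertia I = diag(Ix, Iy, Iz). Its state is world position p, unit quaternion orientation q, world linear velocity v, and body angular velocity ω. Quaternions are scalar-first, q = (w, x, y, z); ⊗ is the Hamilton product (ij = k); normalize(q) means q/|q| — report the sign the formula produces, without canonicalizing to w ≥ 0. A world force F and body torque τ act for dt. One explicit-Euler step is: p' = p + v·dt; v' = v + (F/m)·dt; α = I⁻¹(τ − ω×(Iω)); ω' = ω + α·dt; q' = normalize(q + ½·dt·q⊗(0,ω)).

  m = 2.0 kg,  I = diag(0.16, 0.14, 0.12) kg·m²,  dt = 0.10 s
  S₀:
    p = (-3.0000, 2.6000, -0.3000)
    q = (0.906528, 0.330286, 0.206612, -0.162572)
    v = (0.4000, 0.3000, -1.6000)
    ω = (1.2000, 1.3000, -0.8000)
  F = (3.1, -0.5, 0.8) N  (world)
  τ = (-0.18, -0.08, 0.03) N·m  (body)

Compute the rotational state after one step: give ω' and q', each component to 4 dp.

ω' = (1.0745, 1.2703, -0.7490)
q' = (0.8627, 0.3852, 0.2677, -0.1889)

α = I⁻¹(τ − ω×Iω) = (-1.2550, -0.2971, 0.5100)
new body rate ω' = (1.0745, 1.2703, -0.7490)
q⊗(0,ω) = (-0.7949964, 1.1338876, 1.2476288, -0.5437850)
q' = normalize(q + ½dt·q⊗(0,ω)) = (0.8627, 0.3852, 0.2677, -0.1889)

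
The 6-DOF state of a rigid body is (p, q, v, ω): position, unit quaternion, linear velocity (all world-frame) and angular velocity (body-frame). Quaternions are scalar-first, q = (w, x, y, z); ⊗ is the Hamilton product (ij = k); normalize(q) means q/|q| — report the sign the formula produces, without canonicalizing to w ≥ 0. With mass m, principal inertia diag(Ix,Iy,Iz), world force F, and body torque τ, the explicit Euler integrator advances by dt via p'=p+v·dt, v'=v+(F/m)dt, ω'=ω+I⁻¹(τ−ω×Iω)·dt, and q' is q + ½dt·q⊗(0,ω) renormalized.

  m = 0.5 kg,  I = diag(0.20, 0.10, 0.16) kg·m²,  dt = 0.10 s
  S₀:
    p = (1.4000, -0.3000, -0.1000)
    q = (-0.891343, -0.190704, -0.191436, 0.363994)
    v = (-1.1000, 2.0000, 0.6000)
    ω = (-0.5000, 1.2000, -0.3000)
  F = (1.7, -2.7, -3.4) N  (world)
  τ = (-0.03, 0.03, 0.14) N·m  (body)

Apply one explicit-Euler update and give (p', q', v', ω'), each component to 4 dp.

p' = (1.2900, -0.1000, -0.0400)
q' = (-0.8772, -0.1870, -0.2563, 0.3603)
v' = (-0.7600, 1.4600, -0.0800)
ω' = (-0.5042, 1.2240, -0.2500)

ω×(Iω) gyroscopic = (-0.0216, 0.0060, 0.0600)
(τ − ω×Iω)/I = (-0.0420, 0.2400, 0.5000)
ω + α·dt = (-0.5042, 1.2240, -0.2500)
q⊗(0,ω) = (0.2435694, 0.0663095, -1.3088198, -0.0571599)
updated quaternion q' = (-0.8772, -0.1870, -0.2563, 0.3603)
a = F/m = (3.4000, -5.4000, -6.8000)
p' = p + v·dt = (1.2900, -0.1000, -0.0400)
new velocity v' = (-0.7600, 1.4600, -0.0800)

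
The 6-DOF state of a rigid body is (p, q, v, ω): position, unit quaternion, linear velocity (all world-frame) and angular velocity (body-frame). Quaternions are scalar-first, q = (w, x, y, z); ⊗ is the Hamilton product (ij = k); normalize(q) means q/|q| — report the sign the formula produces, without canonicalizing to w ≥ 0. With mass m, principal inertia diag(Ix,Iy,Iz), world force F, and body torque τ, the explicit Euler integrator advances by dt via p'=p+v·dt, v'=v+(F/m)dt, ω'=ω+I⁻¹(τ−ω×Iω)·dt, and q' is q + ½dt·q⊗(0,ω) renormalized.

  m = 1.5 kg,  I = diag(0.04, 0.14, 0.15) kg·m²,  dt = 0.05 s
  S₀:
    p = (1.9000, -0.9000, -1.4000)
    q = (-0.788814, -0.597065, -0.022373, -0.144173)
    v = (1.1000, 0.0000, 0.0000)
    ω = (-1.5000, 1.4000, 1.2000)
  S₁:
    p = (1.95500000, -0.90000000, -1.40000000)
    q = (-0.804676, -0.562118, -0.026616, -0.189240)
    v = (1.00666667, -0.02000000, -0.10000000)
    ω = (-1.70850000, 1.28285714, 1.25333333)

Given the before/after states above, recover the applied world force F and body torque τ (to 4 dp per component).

Δω = ω₁−ω₀ = (-0.20850000, -0.11714286, 0.05333333)
precession coupling = (0.0168, 0.1980, -0.2100)
τ = I·(Δω/dt) + ω₀×(Iω₀) = (-0.1500, -0.1300, -0.0500)
Δv = v₁−v₀ = (-0.09333333, -0.02000000, -0.10000000)
m·(v₁−v₀)/dt = (-2.8000, -0.6000, -3.0000)

F = (-2.8000, -0.6000, -3.0000)
τ = (-0.1500, -0.1300, -0.0500)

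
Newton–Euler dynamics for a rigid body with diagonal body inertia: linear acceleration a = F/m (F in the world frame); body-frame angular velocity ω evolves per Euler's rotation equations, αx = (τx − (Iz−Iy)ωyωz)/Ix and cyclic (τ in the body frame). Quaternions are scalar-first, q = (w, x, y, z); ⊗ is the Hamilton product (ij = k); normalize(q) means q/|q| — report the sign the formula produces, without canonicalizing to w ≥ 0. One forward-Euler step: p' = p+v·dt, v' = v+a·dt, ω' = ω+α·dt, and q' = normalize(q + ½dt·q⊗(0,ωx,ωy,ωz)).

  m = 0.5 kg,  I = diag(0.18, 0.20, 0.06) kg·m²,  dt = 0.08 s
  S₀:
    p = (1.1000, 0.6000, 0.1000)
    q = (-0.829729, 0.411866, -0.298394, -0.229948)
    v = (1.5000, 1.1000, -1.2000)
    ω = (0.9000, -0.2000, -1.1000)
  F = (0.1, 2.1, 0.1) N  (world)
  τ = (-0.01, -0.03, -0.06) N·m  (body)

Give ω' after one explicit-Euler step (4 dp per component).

ω×(Iω) gyroscopic = (-0.0308, -0.1188, -0.0036)
α = I⁻¹(τ − ω×Iω) = (0.1156, 0.4440, -0.9400)
new body rate ω' = (0.9092, -0.1645, -1.1752)

ω' = (0.9092, -0.1645, -1.1752)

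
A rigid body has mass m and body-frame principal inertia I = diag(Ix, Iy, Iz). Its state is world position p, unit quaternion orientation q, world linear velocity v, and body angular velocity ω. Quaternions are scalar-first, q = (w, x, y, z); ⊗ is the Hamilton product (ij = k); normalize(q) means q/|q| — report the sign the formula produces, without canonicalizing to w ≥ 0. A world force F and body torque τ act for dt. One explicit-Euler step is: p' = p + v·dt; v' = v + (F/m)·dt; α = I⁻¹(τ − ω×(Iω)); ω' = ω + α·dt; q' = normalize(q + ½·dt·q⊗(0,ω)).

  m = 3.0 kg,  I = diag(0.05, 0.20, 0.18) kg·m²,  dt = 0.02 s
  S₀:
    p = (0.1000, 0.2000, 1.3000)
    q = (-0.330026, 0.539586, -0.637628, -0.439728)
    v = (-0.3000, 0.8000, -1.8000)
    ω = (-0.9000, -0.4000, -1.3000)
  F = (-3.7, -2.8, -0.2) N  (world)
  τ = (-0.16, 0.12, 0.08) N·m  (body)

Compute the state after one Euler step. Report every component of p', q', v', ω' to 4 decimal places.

p + v·dt = (0.0940, 0.2160, 1.2640)
v' = v + a·dt = (-0.3247, 0.7813, -1.8013)
(τ − ω×Iω)/I = (-2.9920, 1.3605, 0.1444)
new body rate ω' = (-0.9598, -0.3728, -1.2971)
q⊗(0,ω) = (-0.3410702, 0.9500486, 1.2292274, -0.3606658)
updated quaternion q' = (-0.3334, 0.5490, -0.6253, -0.4433)

p' = (0.0940, 0.2160, 1.2640)
q' = (-0.3334, 0.5490, -0.6253, -0.4433)
v' = (-0.3247, 0.7813, -1.8013)
ω' = (-0.9598, -0.3728, -1.2971)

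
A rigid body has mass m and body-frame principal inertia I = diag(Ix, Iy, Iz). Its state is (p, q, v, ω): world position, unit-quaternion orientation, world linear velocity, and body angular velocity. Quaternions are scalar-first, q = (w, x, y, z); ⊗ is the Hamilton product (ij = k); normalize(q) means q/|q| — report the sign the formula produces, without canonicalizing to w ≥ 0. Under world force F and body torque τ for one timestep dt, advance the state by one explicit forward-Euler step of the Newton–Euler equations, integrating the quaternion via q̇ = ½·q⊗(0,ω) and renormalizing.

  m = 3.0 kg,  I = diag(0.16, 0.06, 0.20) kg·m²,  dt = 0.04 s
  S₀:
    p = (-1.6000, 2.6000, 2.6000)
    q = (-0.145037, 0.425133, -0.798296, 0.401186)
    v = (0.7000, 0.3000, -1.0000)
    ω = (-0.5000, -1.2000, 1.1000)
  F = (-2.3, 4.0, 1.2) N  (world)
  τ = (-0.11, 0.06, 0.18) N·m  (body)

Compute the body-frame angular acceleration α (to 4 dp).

α = (0.4675, 0.6333, 1.2000)

ω×(Iω) gyroscopic = (-0.1848, 0.0220, -0.0600)
α = I⁻¹(τ − ω×Iω) = (0.4675, 0.6333, 1.2000)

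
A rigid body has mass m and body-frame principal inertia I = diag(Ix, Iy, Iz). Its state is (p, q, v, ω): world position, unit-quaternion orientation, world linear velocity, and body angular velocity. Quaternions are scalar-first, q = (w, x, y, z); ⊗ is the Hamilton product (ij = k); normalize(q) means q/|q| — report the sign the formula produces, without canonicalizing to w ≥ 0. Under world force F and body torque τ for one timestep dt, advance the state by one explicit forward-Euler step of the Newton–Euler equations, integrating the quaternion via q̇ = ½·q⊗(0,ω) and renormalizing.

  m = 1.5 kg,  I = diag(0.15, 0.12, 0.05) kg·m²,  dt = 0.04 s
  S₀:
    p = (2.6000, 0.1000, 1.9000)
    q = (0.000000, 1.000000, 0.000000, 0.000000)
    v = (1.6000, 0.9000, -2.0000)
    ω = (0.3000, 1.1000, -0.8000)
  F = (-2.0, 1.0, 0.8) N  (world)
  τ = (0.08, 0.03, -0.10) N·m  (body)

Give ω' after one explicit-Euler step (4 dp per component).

ω' = (0.3049, 1.1180, -0.8721)

α = I⁻¹(τ − ω×Iω) = (0.1227, 0.4500, -1.8020)
ω + α·dt = (0.3049, 1.1180, -0.8721)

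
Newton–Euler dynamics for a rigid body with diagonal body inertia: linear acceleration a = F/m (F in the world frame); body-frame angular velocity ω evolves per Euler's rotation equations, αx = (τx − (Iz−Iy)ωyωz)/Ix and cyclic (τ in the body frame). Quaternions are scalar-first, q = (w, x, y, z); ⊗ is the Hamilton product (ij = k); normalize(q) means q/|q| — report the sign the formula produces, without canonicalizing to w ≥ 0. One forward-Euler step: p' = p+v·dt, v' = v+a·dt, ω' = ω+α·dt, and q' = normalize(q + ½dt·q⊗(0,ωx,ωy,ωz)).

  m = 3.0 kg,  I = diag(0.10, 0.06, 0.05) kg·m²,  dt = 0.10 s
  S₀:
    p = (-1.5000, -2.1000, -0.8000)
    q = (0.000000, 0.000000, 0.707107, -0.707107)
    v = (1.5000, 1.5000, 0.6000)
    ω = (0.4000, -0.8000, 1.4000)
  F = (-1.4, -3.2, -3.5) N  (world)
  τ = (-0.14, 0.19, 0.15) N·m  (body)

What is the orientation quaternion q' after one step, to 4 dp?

q⊗(0,ω) = (1.5556354, 0.4242642, -0.2828428, -0.2828428)
q + ½dt·q⊗(0,ω), renormalized = (0.0775, 0.0211, 0.6906, -0.7188)

q' = (0.0775, 0.0211, 0.6906, -0.7188)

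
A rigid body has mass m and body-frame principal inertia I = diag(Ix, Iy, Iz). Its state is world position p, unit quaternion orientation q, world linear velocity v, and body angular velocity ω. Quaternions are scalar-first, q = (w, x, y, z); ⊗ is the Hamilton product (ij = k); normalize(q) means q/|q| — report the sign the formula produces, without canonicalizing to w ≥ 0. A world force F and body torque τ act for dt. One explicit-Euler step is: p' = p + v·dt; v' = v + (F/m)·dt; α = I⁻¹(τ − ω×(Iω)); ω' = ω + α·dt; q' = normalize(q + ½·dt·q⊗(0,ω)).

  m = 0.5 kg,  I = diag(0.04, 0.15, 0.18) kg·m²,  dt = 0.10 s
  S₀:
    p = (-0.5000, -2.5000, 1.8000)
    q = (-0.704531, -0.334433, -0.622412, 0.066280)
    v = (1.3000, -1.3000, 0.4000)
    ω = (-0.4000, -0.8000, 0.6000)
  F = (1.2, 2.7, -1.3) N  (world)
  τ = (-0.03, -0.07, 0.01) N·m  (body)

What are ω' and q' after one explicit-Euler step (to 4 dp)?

ω' = (-0.4390, -0.8691, 0.5860)
q' = (-0.7370, -0.3359, -0.5847, 0.0460)

gyro term ω×Iω = (-0.0144, 0.0336, 0.0352)
(τ − ω×Iω)/I = (-0.3900, -0.6907, -0.1400)
ω + α·dt = (-0.4390, -0.8691, 0.5860)
Hamilton product q⊗(0,ω) = (-0.6714708, -0.0386108, 0.7377726, -0.4041370)
q' = normalize(q + ½dt·q⊗(0,ω)) = (-0.7370, -0.3359, -0.5847, 0.0460)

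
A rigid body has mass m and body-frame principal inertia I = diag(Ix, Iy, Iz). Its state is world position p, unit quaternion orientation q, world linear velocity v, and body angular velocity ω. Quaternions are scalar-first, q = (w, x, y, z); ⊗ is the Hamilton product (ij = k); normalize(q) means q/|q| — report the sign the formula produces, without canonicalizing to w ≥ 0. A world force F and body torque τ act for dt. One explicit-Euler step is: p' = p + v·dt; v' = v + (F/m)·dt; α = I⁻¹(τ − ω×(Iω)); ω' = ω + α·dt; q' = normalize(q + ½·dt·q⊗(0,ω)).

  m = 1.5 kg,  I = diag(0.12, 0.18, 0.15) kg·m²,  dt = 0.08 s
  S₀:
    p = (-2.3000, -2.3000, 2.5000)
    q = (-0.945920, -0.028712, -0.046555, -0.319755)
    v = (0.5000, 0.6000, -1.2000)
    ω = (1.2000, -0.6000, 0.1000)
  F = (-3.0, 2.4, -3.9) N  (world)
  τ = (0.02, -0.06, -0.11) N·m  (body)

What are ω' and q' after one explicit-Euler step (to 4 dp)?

precession coupling ω×(Iω) = (0.0018, -0.0036, -0.0432)
angular accel α = (0.1517, -0.3133, -0.4453)
ω + α·dt = (1.2121, -0.6251, 0.0644)
2q̇ = q⊗(0,ω) = (0.0384969, -1.3316125, 0.1867172, -0.0214988)
q + ½dt·q⊗(0,ω), renormalized = (-0.9430, -0.0819, -0.0390, -0.3202)

ω' = (1.2121, -0.6251, 0.0644)
q' = (-0.9430, -0.0819, -0.0390, -0.3202)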